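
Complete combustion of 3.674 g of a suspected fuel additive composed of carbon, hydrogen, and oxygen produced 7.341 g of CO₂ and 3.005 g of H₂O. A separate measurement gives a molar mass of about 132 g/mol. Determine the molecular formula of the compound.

C6H12O3

mol C = 7.341 g CO₂ ÷ 44.009 g/mol = 0.16681 mol
mol H = 2 × 3.005 g H₂O ÷ 18.015 g/mol = 0.33361 mol
mass O = 3.674 − (2.0035 + 0.33628) = 1.3342 g → mol O = 1.3342 ÷ 15.999 = 0.083393 mol
Divide by the smallest (0.083393 mol): C 2.000, H 4.000, O 1.000
Empirical formula: C2H4O
Empirical-formula mass = 44.05 g/mol; 132 ÷ 44.05 ≈ 3, so the molecular formula is C6H12O3.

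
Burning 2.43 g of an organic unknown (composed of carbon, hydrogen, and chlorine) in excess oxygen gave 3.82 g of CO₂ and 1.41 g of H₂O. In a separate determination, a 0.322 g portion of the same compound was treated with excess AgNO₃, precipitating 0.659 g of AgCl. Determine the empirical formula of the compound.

C5H9Cl2

mol C = 3.82 g CO₂ ÷ 44.009 g/mol = 0.08680 mol
mol H = 2 × 1.41 g H₂O ÷ 18.015 g/mol = 0.1565 mol
From the AgCl data: mol Cl per gram of compound = (0.659 ÷ 143.318) ÷ 0.322 = 0.01428 mol/g, so in the 2.43 g combustion sample mol Cl = 0.03470 mol
Divide by the smallest (0.03470 mol): C 2.501, H 4.511, Cl 1.000
Multiplying each by 2 gives whole numbers: C 5.00, H 9.02, Cl 2.00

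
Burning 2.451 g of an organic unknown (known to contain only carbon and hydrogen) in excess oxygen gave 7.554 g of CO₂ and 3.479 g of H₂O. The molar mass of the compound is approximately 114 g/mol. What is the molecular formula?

C8H18

mol C = 7.554 g CO₂ ÷ 44.009 g/mol = 0.17165 mol
mol H = 2 × 3.479 g H₂O ÷ 18.015 g/mol = 0.38623 mol
Divide by the smallest (0.17165 mol): C 1.000, H 2.250
Multiplying each by 4 gives whole numbers: C 4.00, H 9.00
Empirical formula: C4H9
Empirical-formula mass = 57.12 g/mol; 114 ÷ 57.12 ≈ 2, so the molecular formula is C8H18.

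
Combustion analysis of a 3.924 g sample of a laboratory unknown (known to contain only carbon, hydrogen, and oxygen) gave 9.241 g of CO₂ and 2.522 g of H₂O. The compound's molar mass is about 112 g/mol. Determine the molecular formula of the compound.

C6H8O2

mol C = 9.241 g CO₂ ÷ 44.009 g/mol = 0.20998 mol
mol H = 2 × 2.522 g H₂O ÷ 18.015 g/mol = 0.27999 mol
mass O = 3.924 − (2.5221 + 0.28223) = 1.1197 g → mol O = 1.1197 ÷ 15.999 = 0.069986 mol
Divide by the smallest (0.069986 mol): C 3.000, H 4.001, O 1.000
Empirical formula: C3H4O
Empirical-formula mass = 56.06 g/mol; 112 ÷ 56.06 ≈ 2, so the molecular formula is C6H8O2.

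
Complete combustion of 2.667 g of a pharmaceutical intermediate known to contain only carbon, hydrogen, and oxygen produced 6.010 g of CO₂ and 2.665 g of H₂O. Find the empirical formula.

mol C = 6.010 g CO₂ ÷ 44.009 g/mol = 0.13656 mol
mol H = 2 × 2.665 g H₂O ÷ 18.015 g/mol = 0.29586 mol
mass O = 2.667 − (1.6403 + 0.29823) = 0.72851 g → mol O = 0.72851 ÷ 15.999 = 0.045535 mol
Divide by the smallest (0.045535 mol): C 2.999, H 6.498, O 1.000
Multiplying each by 2 gives whole numbers: C 6.00, H 13.00, O 2.00

C6H13O2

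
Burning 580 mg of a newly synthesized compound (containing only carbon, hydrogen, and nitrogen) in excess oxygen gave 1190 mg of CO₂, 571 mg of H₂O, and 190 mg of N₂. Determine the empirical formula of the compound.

C6H14N3

mol C = 1.19 g CO₂ ÷ 44.009 g/mol = 0.02704 mol
mol H = 2 × 0.571 g H₂O ÷ 18.015 g/mol = 0.06339 mol
mol N = 2 × 0.190 g N₂ ÷ 28.014 g/mol = 0.01356 mol
Divide by the smallest (0.01356 mol): C 1.993, H 4.673, N 1.000
Multiplying each by 3 gives whole numbers: C 5.98, H 14.02, N 3.00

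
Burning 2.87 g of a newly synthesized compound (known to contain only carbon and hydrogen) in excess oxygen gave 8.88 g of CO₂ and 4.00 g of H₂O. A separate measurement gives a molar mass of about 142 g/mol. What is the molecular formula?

C10H22

mol C = 8.88 g CO₂ ÷ 44.009 g/mol = 0.2018 mol
mol H = 2 × 4.00 g H₂O ÷ 18.015 g/mol = 0.4441 mol
Divide by the smallest (0.2018 mol): C 1.000, H 2.201
Multiplying each by 5 gives whole numbers: C 5.00, H 11.00
Empirical formula: C5H11
Empirical-formula mass = 71.14 g/mol; 142 ÷ 71.14 ≈ 2, so the molecular formula is C10H22.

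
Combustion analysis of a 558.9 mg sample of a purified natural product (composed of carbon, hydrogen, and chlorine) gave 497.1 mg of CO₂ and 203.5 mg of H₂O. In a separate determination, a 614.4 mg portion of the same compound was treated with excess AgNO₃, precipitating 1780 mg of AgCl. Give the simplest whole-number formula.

CH2Cl

mol C = 0.4971 g CO₂ ÷ 44.009 g/mol = 0.011295 mol
mol H = 2 × 0.2035 g H₂O ÷ 18.015 g/mol = 0.022592 mol
From the AgCl data: mol Cl per gram of compound = (1.780 ÷ 143.318) ÷ 0.6144 = 0.020215 mol/g, so in the 0.5589 g combustion sample mol Cl = 0.011298 mol
Divide by the smallest (0.011295 mol): C 1.000, H 2.000, Cl 1.000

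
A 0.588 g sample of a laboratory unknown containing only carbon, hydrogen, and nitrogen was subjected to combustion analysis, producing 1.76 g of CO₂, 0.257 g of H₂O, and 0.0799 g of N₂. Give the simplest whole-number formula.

mol C = 1.76 g CO₂ ÷ 44.009 g/mol = 0.03999 mol
mol H = 2 × 0.257 g H₂O ÷ 18.015 g/mol = 0.02853 mol
mol N = 2 × 0.0799 g N₂ ÷ 28.014 g/mol = 0.005704 mol
Divide by the smallest (0.005704 mol): C 7.011, H 5.002, N 1.000

C7H5N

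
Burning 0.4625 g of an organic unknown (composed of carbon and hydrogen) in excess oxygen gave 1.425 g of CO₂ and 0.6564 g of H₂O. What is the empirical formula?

mol C = 1.425 g CO₂ ÷ 44.009 g/mol = 0.032380 mol
mol H = 2 × 0.6564 g H₂O ÷ 18.015 g/mol = 0.072873 mol
Divide by the smallest (0.032380 mol): C 1.000, H 2.251
Multiplying each by 4 gives whole numbers: C 4.00, H 9.00

C4H9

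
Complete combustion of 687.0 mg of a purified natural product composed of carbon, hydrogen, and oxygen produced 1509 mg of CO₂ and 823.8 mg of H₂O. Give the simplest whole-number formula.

C3H8O

mol C = 1.509 g CO₂ ÷ 44.009 g/mol = 0.034288 mol
mol H = 2 × 0.8238 g H₂O ÷ 18.015 g/mol = 0.091457 mol
mass O = 0.6870 − (0.41184 + 0.092189) = 0.18297 g → mol O = 0.18297 ÷ 15.999 = 0.011437 mol
Divide by the smallest (0.011437 mol): C 2.998, H 7.997, O 1.000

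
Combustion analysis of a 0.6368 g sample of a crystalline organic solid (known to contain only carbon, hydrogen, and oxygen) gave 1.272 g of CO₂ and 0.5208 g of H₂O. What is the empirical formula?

mol C = 1.272 g CO₂ ÷ 44.009 g/mol = 0.028903 mol
mol H = 2 × 0.5208 g H₂O ÷ 18.015 g/mol = 0.057818 mol
mass O = 0.6368 − (0.34716 + 0.058281) = 0.23136 g → mol O = 0.23136 ÷ 15.999 = 0.014461 mol
Divide by the smallest (0.014461 mol): C 1.999, H 3.998, O 1.000

C2H4O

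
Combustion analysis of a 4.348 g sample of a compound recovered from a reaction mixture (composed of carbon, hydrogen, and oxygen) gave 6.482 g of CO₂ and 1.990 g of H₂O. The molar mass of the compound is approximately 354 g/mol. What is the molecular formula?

C12H18O12

mol C = 6.482 g CO₂ ÷ 44.009 g/mol = 0.14729 mol
mol H = 2 × 1.990 g H₂O ÷ 18.015 g/mol = 0.22093 mol
mass O = 4.348 − (1.7691 + 0.22269) = 2.3562 g → mol O = 2.3562 ÷ 15.999 = 0.14727 mol
Divide by the smallest (0.14727 mol): C 1.000, H 1.500, O 1.000
Multiplying each by 2 gives whole numbers: C 2.00, H 3.00, O 2.00
Empirical formula: C2H3O2
Empirical-formula mass = 59.04 g/mol; 354 ÷ 59.04 ≈ 6, so the molecular formula is C12H18O12.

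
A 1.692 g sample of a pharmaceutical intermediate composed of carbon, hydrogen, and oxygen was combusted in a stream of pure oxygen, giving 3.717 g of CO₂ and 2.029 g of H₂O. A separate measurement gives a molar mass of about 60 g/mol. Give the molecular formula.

C3H8O

mol C = 3.717 g CO₂ ÷ 44.009 g/mol = 0.084460 mol
mol H = 2 × 2.029 g H₂O ÷ 18.015 g/mol = 0.22526 mol
mass O = 1.692 − (1.0144 + 0.22706) = 0.45049 g → mol O = 0.45049 ÷ 15.999 = 0.028158 mol
Divide by the smallest (0.028158 mol): C 3.000, H 8.000, O 1.000
Empirical formula: C3H8O
Empirical-formula mass = 60.10 g/mol; 60 ÷ 60.10 ≈ 1, so the molecular formula is C3H8O.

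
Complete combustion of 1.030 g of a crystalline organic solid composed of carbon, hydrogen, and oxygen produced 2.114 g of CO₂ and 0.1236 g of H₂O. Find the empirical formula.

C7H2O4

mol C = 2.114 g CO₂ ÷ 44.009 g/mol = 0.048036 mol
mol H = 2 × 0.1236 g H₂O ÷ 18.015 g/mol = 0.013722 mol
mass O = 1.030 − (0.57696 + 0.013832) = 0.43921 g → mol O = 0.43921 ÷ 15.999 = 0.027452 mol
Divide by the smallest (0.013722 mol): C 3.501, H 1.000, O 2.001
Multiplying each by 2 gives whole numbers: C 7.00, H 2.00, O 4.00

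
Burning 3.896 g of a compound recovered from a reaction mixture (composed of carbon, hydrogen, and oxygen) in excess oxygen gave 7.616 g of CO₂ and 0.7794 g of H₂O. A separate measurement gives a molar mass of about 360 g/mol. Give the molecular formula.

C16H8O10

mol C = 7.616 g CO₂ ÷ 44.009 g/mol = 0.17306 mol
mol H = 2 × 0.7794 g H₂O ÷ 18.015 g/mol = 0.086528 mol
mass O = 3.896 − (2.0786 + 0.087220) = 1.7302 g → mol O = 1.7302 ÷ 15.999 = 0.10814 mol
Divide by the smallest (0.086528 mol): C 2.000, H 1.000, O 1.250
Multiplying each by 4 gives whole numbers: C 8.00, H 4.00, O 5.00
Empirical formula: C8H4O5
Empirical-formula mass = 180.12 g/mol; 360 ÷ 180.12 ≈ 2, so the molecular formula is C16H8O10.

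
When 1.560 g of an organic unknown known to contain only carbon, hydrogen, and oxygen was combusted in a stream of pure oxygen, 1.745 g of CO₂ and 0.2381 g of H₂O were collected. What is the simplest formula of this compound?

mol C = 1.745 g CO₂ ÷ 44.009 g/mol = 0.039651 mol
mol H = 2 × 0.2381 g H₂O ÷ 18.015 g/mol = 0.026434 mol
mass O = 1.560 − (0.47625 + 0.026645) = 1.0571 g → mol O = 1.0571 ÷ 15.999 = 0.066073 mol
Divide by the smallest (0.026434 mol): C 1.500, H 1.000, O 2.500
Multiplying each by 2 gives whole numbers: C 3.00, H 2.00, O 5.00

C3H2O5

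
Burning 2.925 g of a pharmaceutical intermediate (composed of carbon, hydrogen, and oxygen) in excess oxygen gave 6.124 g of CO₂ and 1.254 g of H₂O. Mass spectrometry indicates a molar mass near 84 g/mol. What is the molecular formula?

mol C = 6.124 g CO₂ ÷ 44.009 g/mol = 0.13915 mol
mol H = 2 × 1.254 g H₂O ÷ 18.015 g/mol = 0.13922 mol
mass O = 2.925 − (1.6714 + 0.14033) = 1.1133 g → mol O = 1.1133 ÷ 15.999 = 0.069585 mol
Divide by the smallest (0.069585 mol): C 2.000, H 2.001, O 1.000
Empirical formula: C2H2O
Empirical-formula mass = 42.04 g/mol; 84 ÷ 42.04 ≈ 2, so the molecular formula is C4H4O2.

C4H4O2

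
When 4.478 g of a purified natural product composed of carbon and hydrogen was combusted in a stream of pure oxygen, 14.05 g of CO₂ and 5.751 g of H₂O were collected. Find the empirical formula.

mol C = 14.05 g CO₂ ÷ 44.009 g/mol = 0.31925 mol
mol H = 2 × 5.751 g H₂O ÷ 18.015 g/mol = 0.63847 mol
Divide by the smallest (0.31925 mol): C 1.000, H 2.000

CH2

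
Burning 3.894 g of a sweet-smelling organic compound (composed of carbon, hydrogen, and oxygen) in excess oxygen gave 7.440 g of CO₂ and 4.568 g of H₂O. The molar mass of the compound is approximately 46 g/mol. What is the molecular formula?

mol C = 7.440 g CO₂ ÷ 44.009 g/mol = 0.16906 mol
mol H = 2 × 4.568 g H₂O ÷ 18.015 g/mol = 0.50713 mol
mass O = 3.894 − (2.0305 + 0.51119) = 1.3523 g → mol O = 1.3523 ÷ 15.999 = 0.084522 mol
Divide by the smallest (0.084522 mol): C 2.000, H 6.000, O 1.000
Empirical formula: C2H6O
Empirical-formula mass = 46.07 g/mol; 46 ÷ 46.07 ≈ 1, so the molecular formula is C2H6O.

C2H6O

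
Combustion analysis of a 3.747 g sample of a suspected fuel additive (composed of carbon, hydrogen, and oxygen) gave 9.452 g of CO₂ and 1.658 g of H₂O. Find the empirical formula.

C7H6O2

mol C = 9.452 g CO₂ ÷ 44.009 g/mol = 0.21477 mol
mol H = 2 × 1.658 g H₂O ÷ 18.015 g/mol = 0.18407 mol
mass O = 3.747 − (2.5797 + 0.18554) = 0.98181 g → mol O = 0.98181 ÷ 15.999 = 0.061367 mol
Divide by the smallest (0.061367 mol): C 3.500, H 2.999, O 1.000
Multiplying each by 2 gives whole numbers: C 7.00, H 6.00, O 2.00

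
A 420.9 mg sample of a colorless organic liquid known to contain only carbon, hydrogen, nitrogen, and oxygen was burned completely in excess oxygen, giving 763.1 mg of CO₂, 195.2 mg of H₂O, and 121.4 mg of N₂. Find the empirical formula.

mol C = 0.7631 g CO₂ ÷ 44.009 g/mol = 0.017340 mol
mol H = 2 × 0.1952 g H₂O ÷ 18.015 g/mol = 0.021671 mol
mol N = 2 × 0.1214 g N₂ ÷ 28.014 g/mol = 0.0086671 mol
mass O = 0.4209 − (0.20827 + 0.021844 + 0.12140) = 0.069389 g → mol O = 0.069389 ÷ 15.999 = 0.0043371 mol
Divide by the smallest (0.0043371 mol): C 3.998, H 4.997, N 1.998, O 1.000

C4H5N2O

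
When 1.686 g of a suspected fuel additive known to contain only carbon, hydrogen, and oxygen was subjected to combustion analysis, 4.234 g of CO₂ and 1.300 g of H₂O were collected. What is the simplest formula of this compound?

mol C = 4.234 g CO₂ ÷ 44.009 g/mol = 0.096208 mol
mol H = 2 × 1.300 g H₂O ÷ 18.015 g/mol = 0.14432 mol
mass O = 1.686 − (1.1555 + 0.14548) = 0.38497 g → mol O = 0.38497 ÷ 15.999 = 0.024062 mol
Divide by the smallest (0.024062 mol): C 3.998, H 5.998, O 1.000

C4H6O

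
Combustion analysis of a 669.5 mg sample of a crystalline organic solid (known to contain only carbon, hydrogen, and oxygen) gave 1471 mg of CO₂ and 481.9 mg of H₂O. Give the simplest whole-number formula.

mol C = 1.471 g CO₂ ÷ 44.009 g/mol = 0.033425 mol
mol H = 2 × 0.4819 g H₂O ÷ 18.015 g/mol = 0.053500 mol
mass O = 0.6695 − (0.40147 + 0.053928) = 0.21410 g → mol O = 0.21410 ÷ 15.999 = 0.013382 mol
Divide by the smallest (0.013382 mol): C 2.498, H 3.998, O 1.000
Multiplying each by 2 gives whole numbers: C 5.00, H 8.00, O 2.00

C5H8O2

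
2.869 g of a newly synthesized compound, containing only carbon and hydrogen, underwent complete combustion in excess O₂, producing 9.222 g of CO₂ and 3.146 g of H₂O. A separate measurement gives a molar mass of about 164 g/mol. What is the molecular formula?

mol C = 9.222 g CO₂ ÷ 44.009 g/mol = 0.20955 mol
mol H = 2 × 3.146 g H₂O ÷ 18.015 g/mol = 0.34926 mol
Divide by the smallest (0.20955 mol): C 1.000, H 1.667
Multiplying each by 3 gives whole numbers: C 3.00, H 5.00
Empirical formula: C3H5
Empirical-formula mass = 41.07 g/mol; 164 ÷ 41.07 ≈ 4, so the molecular formula is C12H20.

C12H20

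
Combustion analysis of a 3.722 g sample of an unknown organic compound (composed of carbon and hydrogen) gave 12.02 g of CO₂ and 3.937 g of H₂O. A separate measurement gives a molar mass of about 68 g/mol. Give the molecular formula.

mol C = 12.02 g CO₂ ÷ 44.009 g/mol = 0.27313 mol
mol H = 2 × 3.937 g H₂O ÷ 18.015 g/mol = 0.43708 mol
Divide by the smallest (0.27313 mol): C 1.000, H 1.600
Multiplying each by 5 gives whole numbers: C 5.00, H 8.00
Empirical formula: C5H8
Empirical-formula mass = 68.12 g/mol; 68 ÷ 68.12 ≈ 1, so the molecular formula is C5H8.

C5H8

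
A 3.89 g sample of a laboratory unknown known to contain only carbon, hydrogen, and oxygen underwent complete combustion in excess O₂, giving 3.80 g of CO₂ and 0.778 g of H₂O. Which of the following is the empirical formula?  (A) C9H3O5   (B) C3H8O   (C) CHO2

mol C = 3.80 g CO₂ ÷ 44.009 g/mol = 0.08635 mol
mol H = 2 × 0.778 g H₂O ÷ 18.015 g/mol = 0.08637 mol
mass O = 3.89 − (1.037 + 0.08706) = 2.766 g → mol O = 2.766 ÷ 15.999 = 0.1729 mol
Divide by the smallest (0.08635 mol): C 1.000, H 1.000, O 2.002

(C) CHO2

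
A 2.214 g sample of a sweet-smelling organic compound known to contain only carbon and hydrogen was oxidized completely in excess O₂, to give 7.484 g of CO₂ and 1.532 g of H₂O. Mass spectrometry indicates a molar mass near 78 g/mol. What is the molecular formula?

mol C = 7.484 g CO₂ ÷ 44.009 g/mol = 0.17006 mol
mol H = 2 × 1.532 g H₂O ÷ 18.015 g/mol = 0.17008 mol
Divide by the smallest (0.17006 mol): C 1.000, H 1.000
Empirical formula: CH
Empirical-formula mass = 13.02 g/mol; 78 ÷ 13.02 ≈ 6, so the molecular formula is C6H6.

C6H6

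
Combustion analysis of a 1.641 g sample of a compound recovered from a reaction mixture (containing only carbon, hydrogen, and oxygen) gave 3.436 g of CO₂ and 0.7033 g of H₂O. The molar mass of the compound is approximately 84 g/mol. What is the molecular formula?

mol C = 3.436 g CO₂ ÷ 44.009 g/mol = 0.078075 mol
mol H = 2 × 0.7033 g H₂O ÷ 18.015 g/mol = 0.078079 mol
mass O = 1.641 − (0.93776 + 0.078704) = 0.62454 g → mol O = 0.62454 ÷ 15.999 = 0.039036 mol
Divide by the smallest (0.039036 mol): C 2.000, H 2.000, O 1.000
Empirical formula: C2H2O
Empirical-formula mass = 42.04 g/mol; 84 ÷ 42.04 ≈ 2, so the molecular formula is C4H4O2.

C4H4O2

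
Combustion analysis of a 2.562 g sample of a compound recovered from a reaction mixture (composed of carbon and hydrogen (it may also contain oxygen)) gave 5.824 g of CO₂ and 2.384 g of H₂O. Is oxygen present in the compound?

yes

mol C = 5.824 g CO₂ ÷ 44.009 g/mol = 0.13234 mol
mol H = 2 × 2.384 g H₂O ÷ 18.015 g/mol = 0.26467 mol
C and H account for only 1.8563 g of the 2.562 g sample; the remaining 0.70572 g must be oxygen.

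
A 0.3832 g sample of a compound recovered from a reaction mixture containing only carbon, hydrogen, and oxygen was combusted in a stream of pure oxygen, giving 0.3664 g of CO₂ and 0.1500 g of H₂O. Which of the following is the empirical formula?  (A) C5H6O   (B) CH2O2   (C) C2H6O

(B) CH2O2

mol C = 0.3664 g CO₂ ÷ 44.009 g/mol = 0.0083256 mol
mol H = 2 × 0.1500 g H₂O ÷ 18.015 g/mol = 0.016653 mol
mass O = 0.3832 − (0.099998 + 0.016786) = 0.26642 g → mol O = 0.26642 ÷ 15.999 = 0.016652 mol
Divide by the smallest (0.0083256 mol): C 1.000, H 2.000, O 2.000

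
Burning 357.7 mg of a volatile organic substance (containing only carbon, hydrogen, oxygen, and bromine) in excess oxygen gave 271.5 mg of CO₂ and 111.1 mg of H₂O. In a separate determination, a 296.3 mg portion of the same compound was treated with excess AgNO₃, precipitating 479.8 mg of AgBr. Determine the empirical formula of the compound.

mol C = 0.2715 g CO₂ ÷ 44.009 g/mol = 0.0061692 mol
mol H = 2 × 0.1111 g H₂O ÷ 18.015 g/mol = 0.012334 mol
From the AgBr data: mol Br per gram of compound = (0.4798 ÷ 187.772) ÷ 0.2963 = 0.0086238 mol/g, so in the 0.3577 g combustion sample mol Br = 0.0030847 mol
mass O = 0.3577 − (0.074098 + 0.012433 + 0.24648) = 0.024687 g → mol O = 0.024687 ÷ 15.999 = 0.0015430 mol
Divide by the smallest (0.0015430 mol): C 3.998, H 7.993, Br 1.999, O 1.000

C4H8Br2O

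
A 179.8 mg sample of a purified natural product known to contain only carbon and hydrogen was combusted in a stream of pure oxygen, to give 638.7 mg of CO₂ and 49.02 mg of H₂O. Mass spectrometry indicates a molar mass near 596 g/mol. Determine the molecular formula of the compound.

mol C = 0.6387 g CO₂ ÷ 44.009 g/mol = 0.014513 mol
mol H = 2 × 0.04902 g H₂O ÷ 18.015 g/mol = 0.0054421 mol
Divide by the smallest (0.0054421 mol): C 2.667, H 1.000
Multiplying each by 3 gives whole numbers: C 8.00, H 3.00
Empirical formula: C8H3
Empirical-formula mass = 99.11 g/mol; 596 ÷ 99.11 ≈ 6, so the molecular formula is C48H18.

C48H18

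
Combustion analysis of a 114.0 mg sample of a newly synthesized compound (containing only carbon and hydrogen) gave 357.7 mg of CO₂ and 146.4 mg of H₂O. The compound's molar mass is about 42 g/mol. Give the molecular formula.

C3H6

mol C = 0.3577 g CO₂ ÷ 44.009 g/mol = 0.0081279 mol
mol H = 2 × 0.1464 g H₂O ÷ 18.015 g/mol = 0.016253 mol
Divide by the smallest (0.0081279 mol): C 1.000, H 2.000
Empirical formula: CH2
Empirical-formula mass = 14.03 g/mol; 42 ÷ 14.03 ≈ 3, so the molecular formula is C3H6.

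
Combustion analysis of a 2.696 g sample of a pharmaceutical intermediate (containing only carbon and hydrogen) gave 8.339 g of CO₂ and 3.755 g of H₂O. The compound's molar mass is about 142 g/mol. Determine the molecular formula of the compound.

mol C = 8.339 g CO₂ ÷ 44.009 g/mol = 0.18948 mol
mol H = 2 × 3.755 g H₂O ÷ 18.015 g/mol = 0.41687 mol
Divide by the smallest (0.18948 mol): C 1.000, H 2.200
Multiplying each by 5 gives whole numbers: C 5.00, H 11.00
Empirical formula: C5H11
Empirical-formula mass = 71.14 g/mol; 142 ÷ 71.14 ≈ 2, so the molecular formula is C10H22.

C10H22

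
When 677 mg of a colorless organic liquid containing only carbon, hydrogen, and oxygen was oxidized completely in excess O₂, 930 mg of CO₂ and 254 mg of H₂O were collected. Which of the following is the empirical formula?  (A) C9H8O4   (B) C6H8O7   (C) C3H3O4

mol C = 0.930 g CO₂ ÷ 44.009 g/mol = 0.02113 mol
mol H = 2 × 0.254 g H₂O ÷ 18.015 g/mol = 0.02820 mol
mass O = 0.677 − (0.2538 + 0.02842) = 0.3948 g → mol O = 0.3948 ÷ 15.999 = 0.02467 mol
Divide by the smallest (0.02113 mol): C 1.000, H 1.334, O 1.168
Multiplying each by 6 gives whole numbers: C 6.00, H 8.01, O 7.01

(B) C6H8O7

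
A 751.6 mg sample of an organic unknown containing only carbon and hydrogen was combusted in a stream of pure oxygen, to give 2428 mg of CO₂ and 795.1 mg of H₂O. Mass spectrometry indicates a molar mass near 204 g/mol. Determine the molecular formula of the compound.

mol C = 2.428 g CO₂ ÷ 44.009 g/mol = 0.055171 mol
mol H = 2 × 0.7951 g H₂O ÷ 18.015 g/mol = 0.088271 mol
Divide by the smallest (0.055171 mol): C 1.000, H 1.600
Multiplying each by 5 gives whole numbers: C 5.00, H 8.00
Empirical formula: C5H8
Empirical-formula mass = 68.12 g/mol; 204 ÷ 68.12 ≈ 3, so the molecular formula is C15H24.

C15H24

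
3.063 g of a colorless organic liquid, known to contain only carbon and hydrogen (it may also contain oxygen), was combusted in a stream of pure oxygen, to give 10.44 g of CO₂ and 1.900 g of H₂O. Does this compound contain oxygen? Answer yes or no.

mol C = 10.44 g CO₂ ÷ 44.009 g/mol = 0.23722 mol
mol H = 2 × 1.900 g H₂O ÷ 18.015 g/mol = 0.21094 mol
C and H together account for 3.0619 g — essentially the entire 3.063 g sample — so the compound contains no oxygen.

no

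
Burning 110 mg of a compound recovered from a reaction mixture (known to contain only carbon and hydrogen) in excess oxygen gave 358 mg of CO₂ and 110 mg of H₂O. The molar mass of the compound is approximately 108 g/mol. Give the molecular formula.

C8H12

mol C = 0.358 g CO₂ ÷ 44.009 g/mol = 0.008135 mol
mol H = 2 × 0.110 g H₂O ÷ 18.015 g/mol = 0.01221 mol
Divide by the smallest (0.008135 mol): C 1.000, H 1.501
Multiplying each by 2 gives whole numbers: C 2.00, H 3.00
Empirical formula: C2H3
Empirical-formula mass = 27.05 g/mol; 108 ÷ 27.05 ≈ 4, so the molecular formula is C8H12.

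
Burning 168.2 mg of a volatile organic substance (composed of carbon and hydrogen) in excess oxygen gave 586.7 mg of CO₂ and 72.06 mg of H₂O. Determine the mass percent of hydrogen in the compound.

mol C = 0.5867 g CO₂ ÷ 44.009 g/mol = 0.013331 mol
mol H = 2 × 0.07206 g H₂O ÷ 18.015 g/mol = 0.0080000 mol
mass % H = 0.0080640 g ÷ 0.1682 g × 100%

4.79%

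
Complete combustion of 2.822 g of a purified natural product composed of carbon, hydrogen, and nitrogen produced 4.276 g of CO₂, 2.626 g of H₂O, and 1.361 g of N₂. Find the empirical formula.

CH3N

mol C = 4.276 g CO₂ ÷ 44.009 g/mol = 0.097162 mol
mol H = 2 × 2.626 g H₂O ÷ 18.015 g/mol = 0.29153 mol
mol N = 2 × 1.361 g N₂ ÷ 28.014 g/mol = 0.097166 mol
Divide by the smallest (0.097162 mol): C 1.000, H 3.001, N 1.000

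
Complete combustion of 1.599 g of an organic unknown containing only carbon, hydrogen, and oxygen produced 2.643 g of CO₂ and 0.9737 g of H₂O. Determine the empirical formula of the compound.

mol C = 2.643 g CO₂ ÷ 44.009 g/mol = 0.060056 mol
mol H = 2 × 0.9737 g H₂O ÷ 18.015 g/mol = 0.10810 mol
mass O = 1.599 − (0.72133 + 0.10896) = 0.76871 g → mol O = 0.76871 ÷ 15.999 = 0.048047 mol
Divide by the smallest (0.048047 mol): C 1.250, H 2.250, O 1.000
Multiplying each by 4 gives whole numbers: C 5.00, H 9.00, O 4.00

C5H9O4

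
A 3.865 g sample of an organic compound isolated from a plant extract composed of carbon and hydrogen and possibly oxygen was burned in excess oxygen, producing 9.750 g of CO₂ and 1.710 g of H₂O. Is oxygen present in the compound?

mol C = 9.750 g CO₂ ÷ 44.009 g/mol = 0.22155 mol
mol H = 2 × 1.710 g H₂O ÷ 18.015 g/mol = 0.18984 mol
C and H account for only 2.8523 g of the 3.865 g sample; the remaining 1.0127 g must be oxygen.

yes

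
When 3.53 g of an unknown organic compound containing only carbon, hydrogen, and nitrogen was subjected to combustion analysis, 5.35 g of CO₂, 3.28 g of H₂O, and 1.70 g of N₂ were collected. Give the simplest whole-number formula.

CH3N

mol C = 5.35 g CO₂ ÷ 44.009 g/mol = 0.1216 mol
mol H = 2 × 3.28 g H₂O ÷ 18.015 g/mol = 0.3641 mol
mol N = 2 × 1.70 g N₂ ÷ 28.014 g/mol = 0.1214 mol
Divide by the smallest (0.1214 mol): C 1.002, H 3.000, N 1.000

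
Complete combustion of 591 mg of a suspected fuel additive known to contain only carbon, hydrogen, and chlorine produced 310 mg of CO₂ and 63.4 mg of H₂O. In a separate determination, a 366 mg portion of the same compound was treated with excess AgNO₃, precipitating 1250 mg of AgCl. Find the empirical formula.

mol C = 0.310 g CO₂ ÷ 44.009 g/mol = 0.007044 mol
mol H = 2 × 0.0634 g H₂O ÷ 18.015 g/mol = 0.007039 mol
From the AgCl data: mol Cl per gram of compound = (1.25 ÷ 143.318) ÷ 0.366 = 0.02383 mol/g, so in the 0.591 g combustion sample mol Cl = 0.01408 mol
Divide by the smallest (0.007039 mol): C 1.001, H 1.000, Cl 2.001

CHCl2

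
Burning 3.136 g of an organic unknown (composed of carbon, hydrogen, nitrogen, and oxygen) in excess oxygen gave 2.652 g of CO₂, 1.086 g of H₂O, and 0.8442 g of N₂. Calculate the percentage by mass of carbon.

mol C = 2.652 g CO₂ ÷ 44.009 g/mol = 0.060260 mol
mol H = 2 × 1.086 g H₂O ÷ 18.015 g/mol = 0.12057 mol
mol N = 2 × 0.8442 g N₂ ÷ 28.014 g/mol = 0.060270 mol
mass O = 3.136 − (0.72379 + 0.12153 + 0.84420) = 1.4465 g → mol O = 1.4465 ÷ 15.999 = 0.090411 mol
mass % C = 0.72379 g ÷ 3.136 g × 100%

23.08%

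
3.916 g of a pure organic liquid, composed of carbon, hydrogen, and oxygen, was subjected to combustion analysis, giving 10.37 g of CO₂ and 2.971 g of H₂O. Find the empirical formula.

C5H7O

mol C = 10.37 g CO₂ ÷ 44.009 g/mol = 0.23563 mol
mol H = 2 × 2.971 g H₂O ÷ 18.015 g/mol = 0.32984 mol
mass O = 3.916 − (2.8302 + 0.33247) = 0.75333 g → mol O = 0.75333 ÷ 15.999 = 0.047086 mol
Divide by the smallest (0.047086 mol): C 5.004, H 7.005, O 1.000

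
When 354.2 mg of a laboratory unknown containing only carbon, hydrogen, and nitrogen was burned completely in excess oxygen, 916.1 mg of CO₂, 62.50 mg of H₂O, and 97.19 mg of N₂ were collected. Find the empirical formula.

C3HN

mol C = 0.9161 g CO₂ ÷ 44.009 g/mol = 0.020816 mol
mol H = 2 × 0.06250 g H₂O ÷ 18.015 g/mol = 0.0069387 mol
mol N = 2 × 0.09719 g N₂ ÷ 28.014 g/mol = 0.0069387 mol
Divide by the smallest (0.0069387 mol): C 3.000, H 1.000, N 1.000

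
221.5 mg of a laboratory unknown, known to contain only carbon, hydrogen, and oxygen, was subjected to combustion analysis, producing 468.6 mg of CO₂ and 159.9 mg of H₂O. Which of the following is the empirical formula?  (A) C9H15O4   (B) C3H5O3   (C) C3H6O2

mol C = 0.4686 g CO₂ ÷ 44.009 g/mol = 0.010648 mol
mol H = 2 × 0.1599 g H₂O ÷ 18.015 g/mol = 0.017752 mol
mass O = 0.2215 − (0.12789 + 0.017894) = 0.075715 g → mol O = 0.075715 ÷ 15.999 = 0.0047325 mol
Divide by the smallest (0.0047325 mol): C 2.250, H 3.751, O 1.000
Multiplying each by 4 gives whole numbers: C 9.00, H 15.00, O 4.00

(A) C9H15O4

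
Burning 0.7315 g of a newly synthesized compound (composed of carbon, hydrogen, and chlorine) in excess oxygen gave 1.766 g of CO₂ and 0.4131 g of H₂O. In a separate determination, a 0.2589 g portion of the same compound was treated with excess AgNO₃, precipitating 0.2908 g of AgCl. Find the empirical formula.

mol C = 1.766 g CO₂ ÷ 44.009 g/mol = 0.040128 mol
mol H = 2 × 0.4131 g H₂O ÷ 18.015 g/mol = 0.045862 mol
From the AgCl data: mol Cl per gram of compound = (0.2908 ÷ 143.318) ÷ 0.2589 = 0.0078372 mol/g, so in the 0.7315 g combustion sample mol Cl = 0.0057329 mol
Divide by the smallest (0.0057329 mol): C 7.000, H 8.000, Cl 1.000

C7H8Cl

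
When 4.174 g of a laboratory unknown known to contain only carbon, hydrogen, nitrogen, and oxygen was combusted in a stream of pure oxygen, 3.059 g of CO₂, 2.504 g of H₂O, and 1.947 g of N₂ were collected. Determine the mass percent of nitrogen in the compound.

mol C = 3.059 g CO₂ ÷ 44.009 g/mol = 0.069509 mol
mol H = 2 × 2.504 g H₂O ÷ 18.015 g/mol = 0.27799 mol
mol N = 2 × 1.947 g N₂ ÷ 28.014 g/mol = 0.13900 mol
mass O = 4.174 − (0.83487 + 0.28021 + 1.9470) = 1.1119 g → mol O = 1.1119 ÷ 15.999 = 0.069499 mol
mass % N = 1.9470 g ÷ 4.174 g × 100%

46.65%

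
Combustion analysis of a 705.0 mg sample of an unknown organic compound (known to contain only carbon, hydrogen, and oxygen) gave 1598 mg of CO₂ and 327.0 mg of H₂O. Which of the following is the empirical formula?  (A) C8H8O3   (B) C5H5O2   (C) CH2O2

(B) C5H5O2

mol C = 1.598 g CO₂ ÷ 44.009 g/mol = 0.036311 mol
mol H = 2 × 0.3270 g H₂O ÷ 18.015 g/mol = 0.036303 mol
mass O = 0.7050 − (0.43613 + 0.036594) = 0.23228 g → mol O = 0.23228 ÷ 15.999 = 0.014518 mol
Divide by the smallest (0.014518 mol): C 2.501, H 2.501, O 1.000
Multiplying each by 2 gives whole numbers: C 5.00, H 5.00, O 2.00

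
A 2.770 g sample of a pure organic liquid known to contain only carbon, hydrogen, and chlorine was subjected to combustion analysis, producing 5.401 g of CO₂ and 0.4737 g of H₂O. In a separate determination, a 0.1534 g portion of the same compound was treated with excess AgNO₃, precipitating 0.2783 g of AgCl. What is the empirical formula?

mol C = 5.401 g CO₂ ÷ 44.009 g/mol = 0.12272 mol
mol H = 2 × 0.4737 g H₂O ÷ 18.015 g/mol = 0.052590 mol
From the AgCl data: mol Cl per gram of compound = (0.2783 ÷ 143.318) ÷ 0.1534 = 0.012659 mol/g, so in the 2.770 g combustion sample mol Cl = 0.035064 mol
Divide by the smallest (0.035064 mol): C 3.500, H 1.500, Cl 1.000
Multiplying each by 2 gives whole numbers: C 7.00, H 3.00, Cl 2.00

C7H3Cl2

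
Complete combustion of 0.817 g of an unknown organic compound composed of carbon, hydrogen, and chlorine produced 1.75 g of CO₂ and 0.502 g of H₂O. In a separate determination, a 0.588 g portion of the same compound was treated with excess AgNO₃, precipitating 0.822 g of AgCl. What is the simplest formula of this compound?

C5H7Cl

mol C = 1.75 g CO₂ ÷ 44.009 g/mol = 0.03976 mol
mol H = 2 × 0.502 g H₂O ÷ 18.015 g/mol = 0.05573 mol
From the AgCl data: mol Cl per gram of compound = (0.822 ÷ 143.318) ÷ 0.588 = 0.009754 mol/g, so in the 0.817 g combustion sample mol Cl = 0.007969 mol
Divide by the smallest (0.007969 mol): C 4.990, H 6.993, Cl 1.000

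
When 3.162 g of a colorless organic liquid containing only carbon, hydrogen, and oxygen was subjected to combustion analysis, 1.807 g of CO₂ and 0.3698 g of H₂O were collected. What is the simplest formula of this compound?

CHO4

mol C = 1.807 g CO₂ ÷ 44.009 g/mol = 0.041060 mol
mol H = 2 × 0.3698 g H₂O ÷ 18.015 g/mol = 0.041055 mol
mass O = 3.162 − (0.49317 + 0.041383) = 2.6274 g → mol O = 2.6274 ÷ 15.999 = 0.16423 mol
Divide by the smallest (0.041055 mol): C 1.000, H 1.000, O 4.000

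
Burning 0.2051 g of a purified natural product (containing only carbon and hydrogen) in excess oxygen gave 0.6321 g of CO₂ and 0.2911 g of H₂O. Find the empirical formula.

mol C = 0.6321 g CO₂ ÷ 44.009 g/mol = 0.014363 mol
mol H = 2 × 0.2911 g H₂O ÷ 18.015 g/mol = 0.032318 mol
Divide by the smallest (0.014363 mol): C 1.000, H 2.250
Multiplying each by 4 gives whole numbers: C 4.00, H 9.00

C4H9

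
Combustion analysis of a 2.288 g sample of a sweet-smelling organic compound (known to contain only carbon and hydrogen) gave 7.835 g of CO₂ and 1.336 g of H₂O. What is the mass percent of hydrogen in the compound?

6.53%

mol C = 7.835 g CO₂ ÷ 44.009 g/mol = 0.17803 mol
mol H = 2 × 1.336 g H₂O ÷ 18.015 g/mol = 0.14832 mol
mass % H = 0.14951 g ÷ 2.288 g × 100%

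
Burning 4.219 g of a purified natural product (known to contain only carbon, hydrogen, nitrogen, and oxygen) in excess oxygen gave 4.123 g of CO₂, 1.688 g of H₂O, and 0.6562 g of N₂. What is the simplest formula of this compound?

C2H4NO3

mol C = 4.123 g CO₂ ÷ 44.009 g/mol = 0.093685 mol
mol H = 2 × 1.688 g H₂O ÷ 18.015 g/mol = 0.18740 mol
mol N = 2 × 0.6562 g N₂ ÷ 28.014 g/mol = 0.046848 mol
mass O = 4.219 − (1.1253 + 0.18890 + 0.65620) = 2.2486 g → mol O = 2.2486 ÷ 15.999 = 0.14055 mol
Divide by the smallest (0.046848 mol): C 2.000, H 4.000, N 1.000, O 3.000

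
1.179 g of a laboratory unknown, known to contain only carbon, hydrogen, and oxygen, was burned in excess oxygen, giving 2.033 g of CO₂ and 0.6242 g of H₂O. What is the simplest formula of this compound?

mol C = 2.033 g CO₂ ÷ 44.009 g/mol = 0.046195 mol
mol H = 2 × 0.6242 g H₂O ÷ 18.015 g/mol = 0.069298 mol
mass O = 1.179 − (0.55485 + 0.069852) = 0.55430 g → mol O = 0.55430 ÷ 15.999 = 0.034646 mol
Divide by the smallest (0.034646 mol): C 1.333, H 2.000, O 1.000
Multiplying each by 3 gives whole numbers: C 4.00, H 6.00, O 3.00

C4H6O3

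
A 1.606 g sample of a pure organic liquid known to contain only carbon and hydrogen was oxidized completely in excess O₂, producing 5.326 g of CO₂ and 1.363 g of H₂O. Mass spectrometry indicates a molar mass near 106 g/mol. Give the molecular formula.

mol C = 5.326 g CO₂ ÷ 44.009 g/mol = 0.12102 mol
mol H = 2 × 1.363 g H₂O ÷ 18.015 g/mol = 0.15132 mol
Divide by the smallest (0.12102 mol): C 1.000, H 1.250
Multiplying each by 4 gives whole numbers: C 4.00, H 5.00
Empirical formula: C4H5
Empirical-formula mass = 53.08 g/mol; 106 ÷ 53.08 ≈ 2, so the molecular formula is C8H10.

C8H10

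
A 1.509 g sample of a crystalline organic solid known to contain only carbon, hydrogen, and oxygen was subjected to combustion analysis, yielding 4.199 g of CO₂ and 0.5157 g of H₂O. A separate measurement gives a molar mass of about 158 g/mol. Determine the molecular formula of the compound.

mol C = 4.199 g CO₂ ÷ 44.009 g/mol = 0.095412 mol
mol H = 2 × 0.5157 g H₂O ÷ 18.015 g/mol = 0.057252 mol
mass O = 1.509 − (1.1460 + 0.057710) = 0.30529 g → mol O = 0.30529 ÷ 15.999 = 0.019082 mol
Divide by the smallest (0.019082 mol): C 5.000, H 3.000, O 1.000
Empirical formula: C5H3O
Empirical-formula mass = 79.08 g/mol; 158 ÷ 79.08 ≈ 2, so the molecular formula is C10H6O2.

C10H6O2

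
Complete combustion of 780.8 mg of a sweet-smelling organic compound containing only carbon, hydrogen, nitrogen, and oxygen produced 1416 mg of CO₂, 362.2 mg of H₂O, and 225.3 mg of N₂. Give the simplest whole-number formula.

C4H5N2O

mol C = 1.416 g CO₂ ÷ 44.009 g/mol = 0.032175 mol
mol H = 2 × 0.3622 g H₂O ÷ 18.015 g/mol = 0.040211 mol
mol N = 2 × 0.2253 g N₂ ÷ 28.014 g/mol = 0.016085 mol
mass O = 0.7808 − (0.38646 + 0.040533 + 0.22530) = 0.12851 g → mol O = 0.12851 ÷ 15.999 = 0.0080324 mol
Divide by the smallest (0.0080324 mol): C 4.006, H 5.006, N 2.002, O 1.000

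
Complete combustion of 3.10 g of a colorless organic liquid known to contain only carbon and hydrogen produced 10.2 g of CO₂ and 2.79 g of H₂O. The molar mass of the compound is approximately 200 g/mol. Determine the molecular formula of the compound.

mol C = 10.2 g CO₂ ÷ 44.009 g/mol = 0.2318 mol
mol H = 2 × 2.79 g H₂O ÷ 18.015 g/mol = 0.3097 mol
Divide by the smallest (0.2318 mol): C 1.000, H 1.336
Multiplying each by 3 gives whole numbers: C 3.00, H 4.01
Empirical formula: C3H4
Empirical-formula mass = 40.06 g/mol; 200 ÷ 40.06 ≈ 5, so the molecular formula is C15H20.

C15H20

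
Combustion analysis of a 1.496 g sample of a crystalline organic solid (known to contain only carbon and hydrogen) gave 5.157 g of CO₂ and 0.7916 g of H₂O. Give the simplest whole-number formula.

mol C = 5.157 g CO₂ ÷ 44.009 g/mol = 0.11718 mol
mol H = 2 × 0.7916 g H₂O ÷ 18.015 g/mol = 0.087882 mol
Divide by the smallest (0.087882 mol): C 1.333, H 1.000
Multiplying each by 3 gives whole numbers: C 4.00, H 3.00

C4H3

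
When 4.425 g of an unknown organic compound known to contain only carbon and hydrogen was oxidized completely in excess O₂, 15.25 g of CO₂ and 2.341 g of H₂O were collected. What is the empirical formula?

C4H3

mol C = 15.25 g CO₂ ÷ 44.009 g/mol = 0.34652 mol
mol H = 2 × 2.341 g H₂O ÷ 18.015 g/mol = 0.25989 mol
Divide by the smallest (0.25989 mol): C 1.333, H 1.000
Multiplying each by 3 gives whole numbers: C 4.00, H 3.00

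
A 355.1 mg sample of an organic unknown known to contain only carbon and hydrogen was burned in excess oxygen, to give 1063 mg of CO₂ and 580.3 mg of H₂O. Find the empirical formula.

mol C = 1.063 g CO₂ ÷ 44.009 g/mol = 0.024154 mol
mol H = 2 × 0.5803 g H₂O ÷ 18.015 g/mol = 0.064424 mol
Divide by the smallest (0.024154 mol): C 1.000, H 2.667
Multiplying each by 3 gives whole numbers: C 3.00, H 8.00

C3H8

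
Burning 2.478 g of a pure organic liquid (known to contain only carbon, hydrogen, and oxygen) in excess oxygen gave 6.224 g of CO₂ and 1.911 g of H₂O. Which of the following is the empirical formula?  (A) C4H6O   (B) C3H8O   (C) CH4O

(A) C4H6O

mol C = 6.224 g CO₂ ÷ 44.009 g/mol = 0.14143 mol
mol H = 2 × 1.911 g H₂O ÷ 18.015 g/mol = 0.21216 mol
mass O = 2.478 − (1.6987 + 0.21385) = 0.56548 g → mol O = 0.56548 ÷ 15.999 = 0.035345 mol
Divide by the smallest (0.035345 mol): C 4.001, H 6.002, O 1.000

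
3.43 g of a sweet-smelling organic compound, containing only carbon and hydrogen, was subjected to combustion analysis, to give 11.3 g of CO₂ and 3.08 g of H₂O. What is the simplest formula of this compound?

mol C = 11.3 g CO₂ ÷ 44.009 g/mol = 0.2568 mol
mol H = 2 × 3.08 g H₂O ÷ 18.015 g/mol = 0.3419 mol
Divide by the smallest (0.2568 mol): C 1.000, H 1.332
Multiplying each by 3 gives whole numbers: C 3.00, H 4.00

C3H4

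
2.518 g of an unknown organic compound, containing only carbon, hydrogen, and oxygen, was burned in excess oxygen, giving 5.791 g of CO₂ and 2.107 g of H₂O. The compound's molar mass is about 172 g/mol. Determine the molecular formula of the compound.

C9H16O3

mol C = 5.791 g CO₂ ÷ 44.009 g/mol = 0.13159 mol
mol H = 2 × 2.107 g H₂O ÷ 18.015 g/mol = 0.23392 mol
mass O = 2.518 − (1.5805 + 0.23579) = 0.70172 g → mol O = 0.70172 ÷ 15.999 = 0.043861 mol
Divide by the smallest (0.043861 mol): C 3.000, H 5.333, O 1.000
Multiplying each by 3 gives whole numbers: C 9.00, H 16.00, O 3.00
Empirical formula: C9H16O3
Empirical-formula mass = 172.22 g/mol; 172 ÷ 172.22 ≈ 1, so the molecular formula is C9H16O3.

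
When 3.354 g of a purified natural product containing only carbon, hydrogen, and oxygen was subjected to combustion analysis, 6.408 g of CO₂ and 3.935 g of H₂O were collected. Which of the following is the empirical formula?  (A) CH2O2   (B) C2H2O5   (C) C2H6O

(C) C2H6O

mol C = 6.408 g CO₂ ÷ 44.009 g/mol = 0.14561 mol
mol H = 2 × 3.935 g H₂O ÷ 18.015 g/mol = 0.43686 mol
mass O = 3.354 − (1.7489 + 0.44035) = 1.1648 g → mol O = 1.1648 ÷ 15.999 = 0.072802 mol
Divide by the smallest (0.072802 mol): C 2.000, H 6.001, O 1.000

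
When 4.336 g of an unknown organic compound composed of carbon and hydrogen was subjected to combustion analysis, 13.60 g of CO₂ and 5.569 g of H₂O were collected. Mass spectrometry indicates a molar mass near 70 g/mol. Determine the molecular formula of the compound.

mol C = 13.60 g CO₂ ÷ 44.009 g/mol = 0.30903 mol
mol H = 2 × 5.569 g H₂O ÷ 18.015 g/mol = 0.61826 mol
Divide by the smallest (0.30903 mol): C 1.000, H 2.001
Empirical formula: CH2
Empirical-formula mass = 14.03 g/mol; 70 ÷ 14.03 ≈ 5, so the molecular formula is C5H10.

C5H10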